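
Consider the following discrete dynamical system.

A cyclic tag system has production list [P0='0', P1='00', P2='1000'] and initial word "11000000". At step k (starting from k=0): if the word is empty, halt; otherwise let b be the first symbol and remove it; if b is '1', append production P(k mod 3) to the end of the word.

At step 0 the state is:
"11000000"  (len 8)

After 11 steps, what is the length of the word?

t=0: "11000000"  (len 8)
t=1: "10000000"  (len 8)
t=2: "000000000"  (len 9)
t=3: "00000000"  (len 8)
t=4: "0000000"  (len 7)
t=5: "000000"  (len 6)
t=6: "00000"  (len 5)
t=7: "0000"  (len 4)
t=8: "000"  (len 3)
t=9: "00"  (len 2)
t=10: "0"  (len 1)
t=11: (halted — word empty)

0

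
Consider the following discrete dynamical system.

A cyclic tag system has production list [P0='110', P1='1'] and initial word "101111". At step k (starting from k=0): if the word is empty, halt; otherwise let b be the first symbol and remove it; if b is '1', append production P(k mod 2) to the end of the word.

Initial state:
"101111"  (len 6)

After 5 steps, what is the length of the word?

11

[0] "101111"  (len 6)
[1] "01111110"  (len 8)
[2] "1111110"  (len 7)
[3] "111110110"  (len 9)
[4] "111101101"  (len 9)
[5] "11101101110"  (len 11)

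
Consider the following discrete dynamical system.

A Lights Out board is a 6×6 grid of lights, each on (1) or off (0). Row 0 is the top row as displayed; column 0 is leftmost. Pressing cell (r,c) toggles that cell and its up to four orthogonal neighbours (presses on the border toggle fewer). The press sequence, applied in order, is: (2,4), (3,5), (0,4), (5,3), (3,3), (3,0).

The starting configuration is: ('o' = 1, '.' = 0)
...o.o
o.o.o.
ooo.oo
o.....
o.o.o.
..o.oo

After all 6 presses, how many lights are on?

17

0) ...o.o
o.o.o.
ooo.oo
o.....
o.o.o.
..o.oo
1) ...o.o
o.o...
oooo..
o...o.
o.o.o.
..o.oo
2) ...o.o
o.o...
oooo.o
o....o
o.o.oo
..o.oo
3) ....o.
o.o.o.
oooo.o
o....o
o.o.oo
..o.oo
4) ....o.
o.o.o.
oooo.o
o....o
o.oooo
...o.o
5) ....o.
o.o.o.
ooo..o
o.oooo
o.o.oo
...o.o
6) ....o.
o.o.o.
.oo..o
.ooooo
..o.oo
...o.o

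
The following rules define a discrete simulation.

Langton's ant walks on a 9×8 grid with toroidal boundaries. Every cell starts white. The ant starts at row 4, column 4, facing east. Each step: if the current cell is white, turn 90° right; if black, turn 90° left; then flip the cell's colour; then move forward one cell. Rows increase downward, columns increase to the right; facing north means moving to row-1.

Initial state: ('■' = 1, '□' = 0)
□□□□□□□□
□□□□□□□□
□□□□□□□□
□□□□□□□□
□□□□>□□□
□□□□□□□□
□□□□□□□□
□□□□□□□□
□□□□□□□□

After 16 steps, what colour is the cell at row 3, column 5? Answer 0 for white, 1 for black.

0) □□□□□□□□
□□□□□□□□
□□□□□□□□
□□□□□□□□
□□□□>□□□
□□□□□□□□
□□□□□□□□
□□□□□□□□
□□□□□□□□
1) □□□□□□□□
□□□□□□□□
□□□□□□□□
□□□□□□□□
□□□□■□□□
□□□□v□□□
□□□□□□□□
□□□□□□□□
□□□□□□□□
2) □□□□□□□□
□□□□□□□□
□□□□□□□□
□□□□□□□□
□□□□■□□□
□□□<■□□□
□□□□□□□□
□□□□□□□□
□□□□□□□□
3) □□□□□□□□
□□□□□□□□
□□□□□□□□
□□□□□□□□
□□□^■□□□
□□□■■□□□
□□□□□□□□
□□□□□□□□
□□□□□□□□
4) □□□□□□□□
□□□□□□□□
□□□□□□□□
□□□□□□□□
□□□■>□□□
□□□■■□□□
□□□□□□□□
□□□□□□□□
□□□□□□□□
5) □□□□□□□□
□□□□□□□□
□□□□□□□□
□□□□^□□□
□□□■□□□□
□□□■■□□□
□□□□□□□□
□□□□□□□□
□□□□□□□□
6) □□□□□□□□
□□□□□□□□
□□□□□□□□
□□□□■>□□
□□□■□□□□
□□□■■□□□
□□□□□□□□
□□□□□□□□
□□□□□□□□
7) □□□□□□□□
□□□□□□□□
□□□□□□□□
□□□□■■□□
□□□■□v□□
□□□■■□□□
□□□□□□□□
□□□□□□□□
□□□□□□□□
8) □□□□□□□□
□□□□□□□□
□□□□□□□□
□□□□■■□□
□□□■<■□□
□□□■■□□□
□□□□□□□□
□□□□□□□□
□□□□□□□□
9) □□□□□□□□
□□□□□□□□
□□□□□□□□
□□□□^■□□
□□□■■■□□
□□□■■□□□
□□□□□□□□
□□□□□□□□
□□□□□□□□
10) □□□□□□□□
□□□□□□□□
□□□□□□□□
□□□<□■□□
□□□■■■□□
□□□■■□□□
□□□□□□□□
□□□□□□□□
□□□□□□□□
11) □□□□□□□□
□□□□□□□□
□□□^□□□□
□□□■□■□□
□□□■■■□□
□□□■■□□□
□□□□□□□□
□□□□□□□□
□□□□□□□□
12) □□□□□□□□
□□□□□□□□
□□□■>□□□
□□□■□■□□
□□□■■■□□
□□□■■□□□
□□□□□□□□
□□□□□□□□
□□□□□□□□
13) □□□□□□□□
□□□□□□□□
□□□■■□□□
□□□■v■□□
□□□■■■□□
□□□■■□□□
□□□□□□□□
□□□□□□□□
□□□□□□□□
14) □□□□□□□□
□□□□□□□□
□□□■■□□□
□□□<■■□□
□□□■■■□□
□□□■■□□□
□□□□□□□□
□□□□□□□□
□□□□□□□□
15) □□□□□□□□
□□□□□□□□
□□□■■□□□
□□□□■■□□
□□□v■■□□
□□□■■□□□
□□□□□□□□
□□□□□□□□
□□□□□□□□
16) □□□□□□□□
□□□□□□□□
□□□■■□□□
□□□□■■□□
□□□□>■□□
□□□■■□□□
□□□□□□□□
□□□□□□□□
□□□□□□□□

1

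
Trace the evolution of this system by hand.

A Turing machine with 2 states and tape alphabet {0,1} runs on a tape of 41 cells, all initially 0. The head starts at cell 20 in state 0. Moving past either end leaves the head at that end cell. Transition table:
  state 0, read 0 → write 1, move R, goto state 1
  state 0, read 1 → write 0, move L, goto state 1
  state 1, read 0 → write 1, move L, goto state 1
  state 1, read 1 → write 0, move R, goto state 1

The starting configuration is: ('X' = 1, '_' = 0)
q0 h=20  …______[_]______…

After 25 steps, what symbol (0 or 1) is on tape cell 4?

0) q0 h=20  …______[_]______…
1) q1 h=21  …_____X[_]______…
2) q1 h=20  …______[X]X_____…
3) q1 h=21  …______[X]______…
4) q1 h=22  …______[_]______…
5) q1 h=21  …______[_]X_____…
6) q1 h=20  …______[_]XX____…
7) q1 h=19  …______[_]XXX___…
8) q1 h=18  …______[_]XXXX__…
9) q1 h=17  …______[_]XXXXX_…
10) q1 h=16  …______[_]XXXXXX…
11) q1 h=15  …______[_]XXXXXX…
12) q1 h=14  …______[_]XXXXXX…
13) q1 h=13  …______[_]XXXXXX…
14) q1 h=12  …______[_]XXXXXX…
15) q1 h=11  …______[_]XXXXXX…
16) q1 h=10  …______[_]XXXXXX…
17) q1 h= 9  …______[_]XXXXXX…
18) q1 h= 8  …______[_]XXXXXX…
19) q1 h= 7  …______[_]XXXXXX…
20) q1 h= 6  |______[_]XXXXXX…
21) q1 h= 5  |_____[_]XXXXXX…
22) q1 h= 4  |____[_]XXXXXX…
23) q1 h= 3  |___[_]XXXXXX…
24) q1 h= 2  |__[_]XXXXXX…
25) q1 h= 1  |_[_]XXXXXX…

1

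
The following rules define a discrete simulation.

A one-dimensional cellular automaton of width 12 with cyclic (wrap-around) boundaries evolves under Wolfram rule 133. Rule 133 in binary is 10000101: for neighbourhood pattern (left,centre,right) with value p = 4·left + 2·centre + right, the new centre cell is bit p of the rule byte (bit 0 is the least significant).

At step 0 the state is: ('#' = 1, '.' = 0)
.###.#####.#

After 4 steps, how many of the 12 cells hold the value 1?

5

k=0  .###.#####.#
k=1  ..#...###..#
k=2  ..#.#..#...#
k=3  ..#.#..#.#.#
k=4  ..#.#..#.#.#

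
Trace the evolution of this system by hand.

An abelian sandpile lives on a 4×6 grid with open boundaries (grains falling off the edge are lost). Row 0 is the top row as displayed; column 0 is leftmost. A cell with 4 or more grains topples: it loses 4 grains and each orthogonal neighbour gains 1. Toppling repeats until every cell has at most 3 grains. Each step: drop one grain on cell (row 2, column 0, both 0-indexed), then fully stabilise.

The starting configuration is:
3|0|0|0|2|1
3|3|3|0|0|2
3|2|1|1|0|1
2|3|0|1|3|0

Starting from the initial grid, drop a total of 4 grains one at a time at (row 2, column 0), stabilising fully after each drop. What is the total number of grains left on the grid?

30

[0] 3|0|0|0|2|1
3|3|3|0|0|2
3|2|1|1|0|1
2|3|0|1|3|0
[1] 0|2|1|0|2|1
2|2|0|1|0|2
3|1|3|1|0|1
0|1|1|1|3|0
[2] 0|2|1|0|2|1
3|2|0|1|0|2
0|2|3|1|0|1
1|1|1|1|3|0
[3] 0|2|1|0|2|1
3|2|0|1|0|2
1|2|3|1|0|1
1|1|1|1|3|0
[4] 0|2|1|0|2|1
3|2|0|1|0|2
2|2|3|1|0|1
1|1|1|1|3|0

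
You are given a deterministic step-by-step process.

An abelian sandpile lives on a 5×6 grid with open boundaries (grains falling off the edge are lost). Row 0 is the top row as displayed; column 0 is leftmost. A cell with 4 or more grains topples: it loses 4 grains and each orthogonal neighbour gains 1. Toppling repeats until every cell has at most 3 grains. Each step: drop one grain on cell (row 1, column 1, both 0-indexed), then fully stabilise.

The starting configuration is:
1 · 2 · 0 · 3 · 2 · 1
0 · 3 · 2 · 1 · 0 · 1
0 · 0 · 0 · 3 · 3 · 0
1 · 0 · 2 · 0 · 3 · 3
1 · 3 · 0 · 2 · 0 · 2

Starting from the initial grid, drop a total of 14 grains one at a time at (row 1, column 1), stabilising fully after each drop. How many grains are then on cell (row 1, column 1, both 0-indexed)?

1

step 0: 1 · 2 · 0 · 3 · 2 · 1
0 · 3 · 2 · 1 · 0 · 1
0 · 0 · 0 · 3 · 3 · 0
1 · 0 · 2 · 0 · 3 · 3
1 · 3 · 0 · 2 · 0 · 2
step 1: 1 · 3 · 0 · 3 · 2 · 1
1 · 0 · 3 · 1 · 0 · 1
0 · 1 · 0 · 3 · 3 · 0
1 · 0 · 2 · 0 · 3 · 3
1 · 3 · 0 · 2 · 0 · 2
step 2: 1 · 3 · 0 · 3 · 2 · 1
1 · 1 · 3 · 1 · 0 · 1
0 · 1 · 0 · 3 · 3 · 0
1 · 0 · 2 · 0 · 3 · 3
1 · 3 · 0 · 2 · 0 · 2
step 3: 1 · 3 · 0 · 3 · 2 · 1
1 · 2 · 3 · 1 · 0 · 1
0 · 1 · 0 · 3 · 3 · 0
1 · 0 · 2 · 0 · 3 · 3
1 · 3 · 0 · 2 · 0 · 2
step 4: 1 · 3 · 0 · 3 · 2 · 1
1 · 3 · 3 · 1 · 0 · 1
0 · 1 · 0 · 3 · 3 · 0
1 · 0 · 2 · 0 · 3 · 3
1 · 3 · 0 · 2 · 0 · 2
step 5: 2 · 0 · 2 · 3 · 2 · 1
2 · 2 · 0 · 2 · 0 · 1
0 · 2 · 1 · 3 · 3 · 0
1 · 0 · 2 · 0 · 3 · 3
1 · 3 · 0 · 2 · 0 · 2
step 6: 2 · 0 · 2 · 3 · 2 · 1
2 · 3 · 0 · 2 · 0 · 1
0 · 2 · 1 · 3 · 3 · 0
1 · 0 · 2 · 0 · 3 · 3
1 · 3 · 0 · 2 · 0 · 2
step 7: 2 · 1 · 2 · 3 · 2 · 1
3 · 0 · 1 · 2 · 0 · 1
0 · 3 · 1 · 3 · 3 · 0
1 · 0 · 2 · 0 · 3 · 3
1 · 3 · 0 · 2 · 0 · 2
step 8: 2 · 1 · 2 · 3 · 2 · 1
3 · 1 · 1 · 2 · 0 · 1
0 · 3 · 1 · 3 · 3 · 0
1 · 0 · 2 · 0 · 3 · 3
1 · 3 · 0 · 2 · 0 · 2
step 9: 2 · 1 · 2 · 3 · 2 · 1
3 · 2 · 1 · 2 · 0 · 1
0 · 3 · 1 · 3 · 3 · 0
1 · 0 · 2 · 0 · 3 · 3
1 · 3 · 0 · 2 · 0 · 2
step 10: 2 · 1 · 2 · 3 · 2 · 1
3 · 3 · 1 · 2 · 0 · 1
0 · 3 · 1 · 3 · 3 · 0
1 · 0 · 2 · 0 · 3 · 3
1 · 3 · 0 · 2 · 0 · 2
step 11: 3 · 2 · 2 · 3 · 2 · 1
0 · 2 · 2 · 2 · 0 · 1
2 · 0 · 2 · 3 · 3 · 0
1 · 1 · 2 · 0 · 3 · 3
1 · 3 · 0 · 2 · 0 · 2
step 12: 3 · 2 · 2 · 3 · 2 · 1
0 · 3 · 2 · 2 · 0 · 1
2 · 0 · 2 · 3 · 3 · 0
1 · 1 · 2 · 0 · 3 · 3
1 · 3 · 0 · 2 · 0 · 2
step 13: 3 · 3 · 2 · 3 · 2 · 1
1 · 0 · 3 · 2 · 0 · 1
2 · 1 · 2 · 3 · 3 · 0
1 · 1 · 2 · 0 · 3 · 3
1 · 3 · 0 · 2 · 0 · 2
step 14: 3 · 3 · 2 · 3 · 2 · 1
1 · 1 · 3 · 2 · 0 · 1
2 · 1 · 2 · 3 · 3 · 0
1 · 1 · 2 · 0 · 3 · 3
1 · 3 · 0 · 2 · 0 · 2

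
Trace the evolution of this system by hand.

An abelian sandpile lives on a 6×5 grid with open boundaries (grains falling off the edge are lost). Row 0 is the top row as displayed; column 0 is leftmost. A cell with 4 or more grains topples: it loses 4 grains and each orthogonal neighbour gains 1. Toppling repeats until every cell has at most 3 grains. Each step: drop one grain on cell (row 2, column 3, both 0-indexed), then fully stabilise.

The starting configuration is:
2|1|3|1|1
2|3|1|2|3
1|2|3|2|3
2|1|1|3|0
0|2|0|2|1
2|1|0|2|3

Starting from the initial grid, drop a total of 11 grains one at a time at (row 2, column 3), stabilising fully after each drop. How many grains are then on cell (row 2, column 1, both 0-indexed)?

gen 0: 2|1|3|1|1
2|3|1|2|3
1|2|3|2|3
2|1|1|3|0
0|2|0|2|1
2|1|0|2|3
gen 1: 2|1|3|1|1
2|3|1|2|3
1|2|3|3|3
2|1|1|3|0
0|2|0|2|1
2|1|0|2|3
gen 2: 2|1|3|2|2
2|3|3|1|1
1|3|1|0|2
2|1|3|1|2
0|2|0|3|1
2|1|0|2|3
gen 3: 2|1|3|2|2
2|3|3|1|1
1|3|1|1|2
2|1|3|1|2
0|2|0|3|1
2|1|0|2|3
gen 4: 2|1|3|2|2
2|3|3|1|1
1|3|1|2|2
2|1|3|1|2
0|2|0|3|1
2|1|0|2|3
gen 5: 2|1|3|2|2
2|3|3|1|1
1|3|1|3|2
2|1|3|1|2
0|2|0|3|1
2|1|0|2|3
gen 6: 2|1|3|2|2
2|3|3|2|1
1|3|2|0|3
2|1|3|2|2
0|2|0|3|1
2|1|0|2|3
gen 7: 2|1|3|2|2
2|3|3|2|1
1|3|2|1|3
2|1|3|2|2
0|2|0|3|1
2|1|0|2|3
gen 8: 2|1|3|2|2
2|3|3|2|1
1|3|2|2|3
2|1|3|2|2
0|2|0|3|1
2|1|0|2|3
gen 9: 2|1|3|2|2
2|3|3|2|1
1|3|2|3|3
2|1|3|2|2
0|2|0|3|1
2|1|0|2|3
gen 10: 2|1|3|2|2
2|3|3|3|2
1|3|3|1|0
2|1|3|3|3
0|2|0|3|1
2|1|0|2|3
gen 11: 2|1|3|2|2
2|3|3|3|2
1|3|3|2|0
2|1|3|3|3
0|2|0|3|1
2|1|0|2|3

3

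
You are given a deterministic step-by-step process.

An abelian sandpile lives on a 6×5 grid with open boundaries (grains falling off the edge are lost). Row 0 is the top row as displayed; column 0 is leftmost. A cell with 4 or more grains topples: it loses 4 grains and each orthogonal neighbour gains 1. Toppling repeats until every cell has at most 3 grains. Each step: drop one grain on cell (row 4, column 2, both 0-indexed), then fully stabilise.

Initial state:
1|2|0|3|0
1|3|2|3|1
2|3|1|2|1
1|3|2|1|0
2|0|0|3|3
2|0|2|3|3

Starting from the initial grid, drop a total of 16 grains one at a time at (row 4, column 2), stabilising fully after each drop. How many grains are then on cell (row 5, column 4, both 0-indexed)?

2

[0] 1|2|0|3|0
1|3|2|3|1
2|3|1|2|1
1|3|2|1|0
2|0|0|3|3
2|0|2|3|3
[1] 1|2|0|3|0
1|3|2|3|1
2|3|1|2|1
1|3|2|1|0
2|0|1|3|3
2|0|2|3|3
[2] 1|2|0|3|0
1|3|2|3|1
2|3|1|2|1
1|3|2|1|0
2|0|2|3|3
2|0|2|3|3
[3] 1|2|0|3|0
1|3|2|3|1
2|3|1|2|1
1|3|2|1|0
2|0|3|3|3
2|0|2|3|3
[4] 1|2|0|3|0
1|3|2|3|1
2|3|1|2|1
1|3|3|2|1
2|1|2|2|1
2|1|0|2|1
[5] 1|2|0|3|0
1|3|2|3|1
2|3|1|2|1
1|3|3|2|1
2|1|3|2|1
2|1|0|2|1
[6] 1|3|0|3|0
2|0|3|3|1
3|1|3|2|1
2|1|1|3|1
2|3|1|3|1
2|1|1|2|1
[7] 1|3|0|3|0
2|0|3|3|1
3|1|3|2|1
2|1|1|3|1
2|3|2|3|1
2|1|1|2|1
[8] 1|3|0|3|0
2|0|3|3|1
3|1|3|2|1
2|1|1|3|1
2|3|3|3|1
2|1|1|2|1
[9] 1|3|0|3|0
2|0|3|3|1
3|1|3|3|1
2|2|3|0|2
3|0|2|1|2
2|2|2|3|1
[10] 1|3|0|3|0
2|0|3|3|1
3|1|3|3|1
2|2|3|0|2
3|0|3|1|2
2|2|2|3|1
[11] 1|3|2|0|1
2|1|1|2|2
3|2|2|1|2
2|3|1|2|2
3|1|1|2|2
2|2|3|3|1
[12] 1|3|2|0|1
2|1|1|2|2
3|2|2|1|2
2|3|1|2|2
3|1|2|2|2
2|2|3|3|1
[13] 1|3|2|0|1
2|1|1|2|2
3|2|2|1|2
2|3|1|2|2
3|1|3|2|2
2|2|3|3|1
[14] 1|3|2|0|1
2|1|1|2|2
3|2|2|1|2
2|3|2|3|2
3|2|2|0|3
2|3|1|1|2
[15] 1|3|2|0|1
2|1|1|2|2
3|2|2|1|2
2|3|2|3|2
3|2|3|0|3
2|3|1|1|2
[16] 1|3|2|0|1
2|1|1|2|2
3|2|2|1|2
2|3|3|3|2
3|3|0|1|3
2|3|2|1|2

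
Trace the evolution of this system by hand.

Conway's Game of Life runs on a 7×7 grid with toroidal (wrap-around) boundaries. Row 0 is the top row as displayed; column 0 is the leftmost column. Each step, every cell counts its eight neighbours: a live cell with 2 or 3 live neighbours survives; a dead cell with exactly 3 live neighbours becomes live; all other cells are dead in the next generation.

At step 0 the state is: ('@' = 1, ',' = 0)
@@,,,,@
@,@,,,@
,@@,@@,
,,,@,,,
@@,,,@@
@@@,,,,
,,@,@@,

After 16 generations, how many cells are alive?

t=0: @@,,,,@
@,@,,,@
,@@,@@,
,,,@,,,
@@,,,@@
@@@,,,,
,,@,@@,
t=1: ,,@@,,,
,,@@,,,
@@@,@@@
,,,@,,,
,,,,,,@
,,@@@,,
,,@@,@,
t=2: ,@,,,,,
@,,,,@@
@@,,@@@
,@@@@,,
,,@,@,,
,,@,@@,
,@,,,,,
t=3: ,@,,,,@
,,,,@,,
,,,,,,,
,,,,,,@
,,,,,,,
,@@,@@,
,@@,,,,
t=4: @@@,,,,
,,,,,,,
,,,,,,,
,,,,,,,
,,,,,@,
,@@@,,,
,,,@,@,
t=5: ,@@,,,,
,@,,,,,
,,,,,,,
,,,,,,,
,,@,,,,
,,@@,,,
@,,@@,,
t=6: @@@@,,,
,@@,,,,
,,,,,,,
,,,,,,,
,,@@,,,
,@@,@,,
,,,,@,,
t=7: @,,@,,,
@,,@,,,
,,,,,,,
,,,,,,,
,@@@,,,
,@@,@,,
@,,,@,,
t=8: @@,@@,@
,,,,,,,
,,,,,,,
,,@,,,,
,@,@,,,
@,,,@,,
@,@,@,,
t=9: @@@@@@@
@,,,,,,
,,,,,,,
,,@,,,,
,@@@,,,
@,@,@,,
,,@,@,,
t=10: @,@,@@@
@,@@@@,
,,,,,,,
,@@@,,,
,,,,,,,
,,,,@,,
,,,,,,,
t=11: @,@,,,,
@,@,,,,
,,,,,,,
,,@,,,,
,,@@,,,
,,,,,,,
,,,@@,@
t=12: @,@,,,@
,,,,,,,
,@,,,,,
,,@@,,,
,,@@,,,
,,@,@,,
,,,@,,,
t=13: ,,,,,,,
@@,,,,,
,,@,,,,
,@,@,,,
,@,,@,,
,,@,@,,
,@@@,,,
t=14: @,,,,,,
,@,,,,,
@,@,,,,
,@,@,,,
,@,,@,,
,,,,@,,
,@@@,,,
t=15: @,,,,,,
@@,,,,,
@,@,,,,
@@,@,,,
,,@@@,,
,@,,@,,
,@@@,,,
t=16: @,,,,,,
@,,,,,@
,,@,,,@
@,,,@,,
@,,,@,,
,@,,@,,
@@@@,,,

15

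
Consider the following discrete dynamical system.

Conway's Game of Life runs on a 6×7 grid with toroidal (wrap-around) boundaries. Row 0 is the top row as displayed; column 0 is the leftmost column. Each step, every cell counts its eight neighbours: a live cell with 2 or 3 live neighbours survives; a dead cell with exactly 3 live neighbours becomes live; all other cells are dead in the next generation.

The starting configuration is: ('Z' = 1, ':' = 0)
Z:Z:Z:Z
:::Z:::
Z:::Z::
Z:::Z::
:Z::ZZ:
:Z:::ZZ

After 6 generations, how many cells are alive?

2

step 0: Z:Z:Z:Z
:::Z:::
Z:::Z::
Z:::Z::
:Z::ZZ:
:Z:::ZZ
step 1: ZZZZZ:Z
ZZ:ZZZZ
:::ZZ::
ZZ:ZZ:Z
:Z::Z::
:ZZZ:::
step 2: :::::::
:::::::
:::::::
ZZ:::::
::::ZZ:
:::::Z:
step 3: :::::::
:::::::
:::::::
:::::::
::::ZZZ
::::ZZ:
step 4: :::::::
:::::::
:::::::
:::::Z:
::::Z:Z
::::Z:Z
step 5: :::::::
:::::::
:::::::
:::::Z:
::::Z:Z
:::::::
step 6: :::::::
:::::::
:::::::
:::::Z:
:::::Z:
:::::::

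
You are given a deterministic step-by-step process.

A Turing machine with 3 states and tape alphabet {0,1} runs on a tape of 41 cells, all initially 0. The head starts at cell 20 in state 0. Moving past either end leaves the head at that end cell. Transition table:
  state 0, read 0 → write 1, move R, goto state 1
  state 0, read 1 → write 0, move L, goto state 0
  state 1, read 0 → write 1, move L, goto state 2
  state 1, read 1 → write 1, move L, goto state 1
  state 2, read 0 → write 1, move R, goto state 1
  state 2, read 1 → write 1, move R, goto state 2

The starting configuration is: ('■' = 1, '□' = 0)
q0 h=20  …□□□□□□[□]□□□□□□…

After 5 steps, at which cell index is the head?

23

0) q0 h=20  …□□□□□□[□]□□□□□□…
1) q1 h=21  …□□□□□■[□]□□□□□□…
2) q2 h=20  …□□□□□□[■]■□□□□□…
3) q2 h=21  …□□□□□■[■]□□□□□□…
4) q2 h=22  …□□□□■■[□]□□□□□□…
5) q1 h=23  …□□□■■■[□]□□□□□□…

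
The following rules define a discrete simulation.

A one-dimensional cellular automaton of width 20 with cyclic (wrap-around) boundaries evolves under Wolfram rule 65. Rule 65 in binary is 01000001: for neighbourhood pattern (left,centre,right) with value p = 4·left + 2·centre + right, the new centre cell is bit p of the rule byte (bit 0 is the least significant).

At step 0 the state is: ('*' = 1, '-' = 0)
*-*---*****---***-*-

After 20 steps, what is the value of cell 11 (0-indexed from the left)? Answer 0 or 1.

0

k=0  *-*---*****---***-*-
k=1  ----*-----*-*---*---
k=2  ***---***-----*---**
k=3  --*-*---*-***---*---
k=4  *-----*-----*-*---**
k=5  *-***---***-----*---
k=6  ----*-*---*-***---*-
k=7  ***-----*-----*-*---
k=8  --*-***---***-----*-
k=9  *-----*-*---*-***---
k=10  --***-----*-----*-*-
k=11  *---*-***---***-----
k=12  --*-----*-*---*-***-
k=13  *---***-----*-----*-
k=14  --*---*-***---***---
k=15  *---*-----*-*---*-**
k=16  *-*---***-----*-----
k=17  ----*---*-***---***-
k=18  ***---*-----*-*---*-
k=19  --*-*---***-----*---
k=20  *-----*---*-***---**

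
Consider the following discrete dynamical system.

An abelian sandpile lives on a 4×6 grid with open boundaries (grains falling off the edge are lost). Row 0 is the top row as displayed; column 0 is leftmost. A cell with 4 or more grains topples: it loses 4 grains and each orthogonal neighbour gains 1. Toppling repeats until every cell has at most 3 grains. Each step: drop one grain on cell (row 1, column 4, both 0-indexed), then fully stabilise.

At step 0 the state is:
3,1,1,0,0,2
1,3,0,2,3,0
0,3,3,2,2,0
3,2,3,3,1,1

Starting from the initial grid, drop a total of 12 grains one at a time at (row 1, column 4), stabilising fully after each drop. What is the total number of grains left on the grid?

42

[0] 3,1,1,0,0,2
1,3,0,2,3,0
0,3,3,2,2,0
3,2,3,3,1,1
[1] 3,1,1,0,1,2
1,3,0,3,0,1
0,3,3,2,3,0
3,2,3,3,1,1
[2] 3,1,1,0,1,2
1,3,0,3,1,1
0,3,3,2,3,0
3,2,3,3,1,1
[3] 3,1,1,0,1,2
1,3,0,3,2,1
0,3,3,2,3,0
3,2,3,3,1,1
[4] 3,1,1,0,1,2
1,3,0,3,3,1
0,3,3,2,3,0
3,2,3,3,1,1
[5] 3,2,1,1,2,2
2,0,3,1,2,2
2,2,2,2,1,1
0,1,2,1,3,1
[6] 3,2,1,1,2,2
2,0,3,1,3,2
2,2,2,2,1,1
0,1,2,1,3,1
[7] 3,2,1,1,3,2
2,0,3,2,0,3
2,2,2,2,2,1
0,1,2,1,3,1
[8] 3,2,1,1,3,2
2,0,3,2,1,3
2,2,2,2,2,1
0,1,2,1,3,1
[9] 3,2,1,1,3,2
2,0,3,2,2,3
2,2,2,2,2,1
0,1,2,1,3,1
[10] 3,2,1,1,3,2
2,0,3,2,3,3
2,2,2,2,2,1
0,1,2,1,3,1
[11] 3,2,1,2,1,0
2,0,3,3,2,1
2,2,2,2,3,2
0,1,2,1,3,1
[12] 3,2,1,2,1,0
2,0,3,3,3,1
2,2,2,2,3,2
0,1,2,1,3,1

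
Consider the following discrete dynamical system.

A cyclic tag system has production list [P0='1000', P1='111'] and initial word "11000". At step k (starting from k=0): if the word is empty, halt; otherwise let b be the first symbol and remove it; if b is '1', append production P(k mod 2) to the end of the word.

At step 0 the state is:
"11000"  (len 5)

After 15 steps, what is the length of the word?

t=0: "11000"  (len 5)
t=1: "10001000"  (len 8)
t=2: "0001000111"  (len 10)
t=3: "001000111"  (len 9)
t=4: "01000111"  (len 8)
t=5: "1000111"  (len 7)
t=6: "000111111"  (len 9)
t=7: "00111111"  (len 8)
t=8: "0111111"  (len 7)
t=9: "111111"  (len 6)
t=10: "11111111"  (len 8)
t=11: "11111111000"  (len 11)
t=12: "1111111000111"  (len 13)
t=13: "1111110001111000"  (len 16)
t=14: "111110001111000111"  (len 18)
t=15: "111100011110001111000"  (len 21)

21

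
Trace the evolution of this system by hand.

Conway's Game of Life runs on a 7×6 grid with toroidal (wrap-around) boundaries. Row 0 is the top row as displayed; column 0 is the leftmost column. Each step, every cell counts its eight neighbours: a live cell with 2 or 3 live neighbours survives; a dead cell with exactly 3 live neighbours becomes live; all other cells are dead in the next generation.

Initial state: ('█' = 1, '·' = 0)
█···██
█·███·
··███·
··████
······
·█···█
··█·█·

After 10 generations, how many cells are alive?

17

gen 0: █···██
█·███·
··███·
··████
······
·█···█
··█·█·
gen 1: █·█···
█·█···
······
··█··█
█·██·█
······
·█·██·
gen 2: █·█··█
······
·█····
██████
██████
██···█
·███··
gen 3: █·██··
██····
·█·███
······
······
······
···██·
gen 4: █·████
······
·██·██
····█·
······
······
··███·
gen 5: ·██··█
······
···███
···███
······
···█··
·██···
gen 6: ███···
█·██·█
···█·█
···█·█
···█··
··█···
██·█··
gen 7: ····█·
···█·█
···█·█
··██··
··███·
·███··
█··█··
gen 8: ···███
···█·█
···█··
······
····█·
·█····
·█·██·
gen 9: █····█
··██·█
····█·
······
······
··███·
█··█·█
gen 10: ·███··
█··█·█
···██·
······
···█··
··████
████··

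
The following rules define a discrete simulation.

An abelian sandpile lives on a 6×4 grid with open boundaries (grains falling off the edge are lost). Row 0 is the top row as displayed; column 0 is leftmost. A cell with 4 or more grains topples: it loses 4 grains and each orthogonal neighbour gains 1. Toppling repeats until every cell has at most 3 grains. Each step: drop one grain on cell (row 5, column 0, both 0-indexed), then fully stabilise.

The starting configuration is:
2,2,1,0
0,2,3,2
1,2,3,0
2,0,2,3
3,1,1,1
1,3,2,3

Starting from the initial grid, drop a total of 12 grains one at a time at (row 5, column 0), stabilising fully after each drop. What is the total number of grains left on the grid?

t=0: 2,2,1,0
0,2,3,2
1,2,3,0
2,0,2,3
3,1,1,1
1,3,2,3
t=1: 2,2,1,0
0,2,3,2
1,2,3,0
2,0,2,3
3,1,1,1
2,3,2,3
t=2: 2,2,1,0
0,2,3,2
1,2,3,0
2,0,2,3
3,1,1,1
3,3,2,3
t=3: 2,2,1,0
0,2,3,2
1,2,3,0
3,0,2,3
0,3,1,1
2,0,3,3
t=4: 2,2,1,0
0,2,3,2
1,2,3,0
3,0,2,3
0,3,1,1
3,0,3,3
t=5: 2,2,1,0
0,2,3,2
1,2,3,0
3,0,2,3
1,3,1,1
0,1,3,3
t=6: 2,2,1,0
0,2,3,2
1,2,3,0
3,0,2,3
1,3,1,1
1,1,3,3
t=7: 2,2,1,0
0,2,3,2
1,2,3,0
3,0,2,3
1,3,1,1
2,1,3,3
t=8: 2,2,1,0
0,2,3,2
1,2,3,0
3,0,2,3
1,3,1,1
3,1,3,3
t=9: 2,2,1,0
0,2,3,2
1,2,3,0
3,0,2,3
2,3,1,1
0,2,3,3
t=10: 2,2,1,0
0,2,3,2
1,2,3,0
3,0,2,3
2,3,1,1
1,2,3,3
t=11: 2,2,1,0
0,2,3,2
1,2,3,0
3,0,2,3
2,3,1,1
2,2,3,3
t=12: 2,2,1,0
0,2,3,2
1,2,3,0
3,0,2,3
2,3,1,1
3,2,3,3

44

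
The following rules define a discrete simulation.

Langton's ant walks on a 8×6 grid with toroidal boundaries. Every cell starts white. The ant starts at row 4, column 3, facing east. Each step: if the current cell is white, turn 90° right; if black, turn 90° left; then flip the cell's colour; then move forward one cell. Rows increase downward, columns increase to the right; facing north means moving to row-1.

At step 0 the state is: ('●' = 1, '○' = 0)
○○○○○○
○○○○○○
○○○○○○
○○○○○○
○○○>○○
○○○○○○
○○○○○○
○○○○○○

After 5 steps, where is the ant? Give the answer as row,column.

k=0  ○○○○○○
○○○○○○
○○○○○○
○○○○○○
○○○>○○
○○○○○○
○○○○○○
○○○○○○
k=1  ○○○○○○
○○○○○○
○○○○○○
○○○○○○
○○○●○○
○○○v○○
○○○○○○
○○○○○○
k=2  ○○○○○○
○○○○○○
○○○○○○
○○○○○○
○○○●○○
○○<●○○
○○○○○○
○○○○○○
k=3  ○○○○○○
○○○○○○
○○○○○○
○○○○○○
○○^●○○
○○●●○○
○○○○○○
○○○○○○
k=4  ○○○○○○
○○○○○○
○○○○○○
○○○○○○
○○●>○○
○○●●○○
○○○○○○
○○○○○○
k=5  ○○○○○○
○○○○○○
○○○○○○
○○○^○○
○○●○○○
○○●●○○
○○○○○○
○○○○○○

3,3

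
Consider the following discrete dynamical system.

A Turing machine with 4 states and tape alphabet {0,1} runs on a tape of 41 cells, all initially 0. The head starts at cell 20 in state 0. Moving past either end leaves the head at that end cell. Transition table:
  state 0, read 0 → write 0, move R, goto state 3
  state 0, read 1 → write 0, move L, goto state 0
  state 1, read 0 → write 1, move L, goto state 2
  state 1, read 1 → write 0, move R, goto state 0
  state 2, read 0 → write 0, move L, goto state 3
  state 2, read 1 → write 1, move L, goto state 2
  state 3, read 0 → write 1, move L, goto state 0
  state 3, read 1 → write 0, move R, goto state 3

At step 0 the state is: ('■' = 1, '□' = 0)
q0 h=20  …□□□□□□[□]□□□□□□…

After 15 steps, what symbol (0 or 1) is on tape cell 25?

[0] q0 h=20  …□□□□□□[□]□□□□□□…
[1] q3 h=21  …□□□□□□[□]□□□□□□…
[2] q0 h=20  …□□□□□□[□]■□□□□□…
[3] q3 h=21  …□□□□□□[■]□□□□□□…
[4] q3 h=22  …□□□□□□[□]□□□□□□…
[5] q0 h=21  …□□□□□□[□]■□□□□□…
[6] q3 h=22  …□□□□□□[■]□□□□□□…
[7] q3 h=23  …□□□□□□[□]□□□□□□…
[8] q0 h=22  …□□□□□□[□]■□□□□□…
[9] q3 h=23  …□□□□□□[■]□□□□□□…
[10] q3 h=24  …□□□□□□[□]□□□□□□…
[11] q0 h=23  …□□□□□□[□]■□□□□□…
[12] q3 h=24  …□□□□□□[■]□□□□□□…
[13] q3 h=25  …□□□□□□[□]□□□□□□…
[14] q0 h=24  …□□□□□□[□]■□□□□□…
[15] q3 h=25  …□□□□□□[■]□□□□□□…

1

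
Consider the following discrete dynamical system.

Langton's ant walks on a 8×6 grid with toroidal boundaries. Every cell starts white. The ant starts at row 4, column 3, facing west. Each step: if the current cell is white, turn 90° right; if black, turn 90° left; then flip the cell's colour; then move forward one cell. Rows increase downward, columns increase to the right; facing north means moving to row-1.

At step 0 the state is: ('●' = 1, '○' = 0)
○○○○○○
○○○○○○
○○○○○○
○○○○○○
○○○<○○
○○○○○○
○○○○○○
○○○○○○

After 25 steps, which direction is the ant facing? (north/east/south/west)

north

gen 0: ○○○○○○
○○○○○○
○○○○○○
○○○○○○
○○○<○○
○○○○○○
○○○○○○
○○○○○○
gen 1: ○○○○○○
○○○○○○
○○○○○○
○○○^○○
○○○●○○
○○○○○○
○○○○○○
○○○○○○
gen 2: ○○○○○○
○○○○○○
○○○○○○
○○○●>○
○○○●○○
○○○○○○
○○○○○○
○○○○○○
gen 3: ○○○○○○
○○○○○○
○○○○○○
○○○●●○
○○○●v○
○○○○○○
○○○○○○
○○○○○○
gen 4: ○○○○○○
○○○○○○
○○○○○○
○○○●●○
○○○<●○
○○○○○○
○○○○○○
○○○○○○
gen 5: ○○○○○○
○○○○○○
○○○○○○
○○○●●○
○○○○●○
○○○v○○
○○○○○○
○○○○○○
gen 6: ○○○○○○
○○○○○○
○○○○○○
○○○●●○
○○○○●○
○○<●○○
○○○○○○
○○○○○○
gen 7: ○○○○○○
○○○○○○
○○○○○○
○○○●●○
○○^○●○
○○●●○○
○○○○○○
○○○○○○
gen 8: ○○○○○○
○○○○○○
○○○○○○
○○○●●○
○○●>●○
○○●●○○
○○○○○○
○○○○○○
gen 9: ○○○○○○
○○○○○○
○○○○○○
○○○●●○
○○●●●○
○○●v○○
○○○○○○
○○○○○○
gen 10: ○○○○○○
○○○○○○
○○○○○○
○○○●●○
○○●●●○
○○●○>○
○○○○○○
○○○○○○
gen 11: ○○○○○○
○○○○○○
○○○○○○
○○○●●○
○○●●●○
○○●○●○
○○○○v○
○○○○○○
gen 12: ○○○○○○
○○○○○○
○○○○○○
○○○●●○
○○●●●○
○○●○●○
○○○<●○
○○○○○○
gen 13: ○○○○○○
○○○○○○
○○○○○○
○○○●●○
○○●●●○
○○●^●○
○○○●●○
○○○○○○
gen 14: ○○○○○○
○○○○○○
○○○○○○
○○○●●○
○○●●●○
○○●●>○
○○○●●○
○○○○○○
gen 15: ○○○○○○
○○○○○○
○○○○○○
○○○●●○
○○●●^○
○○●●○○
○○○●●○
○○○○○○
gen 16: ○○○○○○
○○○○○○
○○○○○○
○○○●●○
○○●<○○
○○●●○○
○○○●●○
○○○○○○
gen 17: ○○○○○○
○○○○○○
○○○○○○
○○○●●○
○○●○○○
○○●v○○
○○○●●○
○○○○○○
gen 18: ○○○○○○
○○○○○○
○○○○○○
○○○●●○
○○●○○○
○○●○>○
○○○●●○
○○○○○○
gen 19: ○○○○○○
○○○○○○
○○○○○○
○○○●●○
○○●○○○
○○●○●○
○○○●v○
○○○○○○
gen 20: ○○○○○○
○○○○○○
○○○○○○
○○○●●○
○○●○○○
○○●○●○
○○○●○>
○○○○○○
gen 21: ○○○○○○
○○○○○○
○○○○○○
○○○●●○
○○●○○○
○○●○●○
○○○●○●
○○○○○v
gen 22: ○○○○○○
○○○○○○
○○○○○○
○○○●●○
○○●○○○
○○●○●○
○○○●○●
○○○○<●
gen 23: ○○○○○○
○○○○○○
○○○○○○
○○○●●○
○○●○○○
○○●○●○
○○○●^●
○○○○●●
gen 24: ○○○○○○
○○○○○○
○○○○○○
○○○●●○
○○●○○○
○○●○●○
○○○●●>
○○○○●●
gen 25: ○○○○○○
○○○○○○
○○○○○○
○○○●●○
○○●○○○
○○●○●^
○○○●●○
○○○○●●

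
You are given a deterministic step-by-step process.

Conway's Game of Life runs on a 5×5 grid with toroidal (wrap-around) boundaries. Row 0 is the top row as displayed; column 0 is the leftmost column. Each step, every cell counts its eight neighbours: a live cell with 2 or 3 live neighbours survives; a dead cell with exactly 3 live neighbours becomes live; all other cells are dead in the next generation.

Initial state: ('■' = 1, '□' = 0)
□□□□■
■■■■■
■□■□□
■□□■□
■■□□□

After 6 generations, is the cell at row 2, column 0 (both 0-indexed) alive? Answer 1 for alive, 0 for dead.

step 0: □□□□■
■■■■■
■□■□□
■□□■□
■■□□□
step 1: □□□□□
□□■□□
□□□□□
■□■□□
■■□□□
step 2: □■□□□
□□□□□
□■□□□
■□□□□
■■□□□
step 3: ■■□□□
□□□□□
□□□□□
■□□□□
■■□□□
step 4: ■■□□□
□□□□□
□□□□□
■■□□□
□□□□■
step 5: ■□□□□
□□□□□
□□□□□
■□□□□
□□□□■
step 6: □□□□□
□□□□□
□□□□□
□□□□□
■□□□■

0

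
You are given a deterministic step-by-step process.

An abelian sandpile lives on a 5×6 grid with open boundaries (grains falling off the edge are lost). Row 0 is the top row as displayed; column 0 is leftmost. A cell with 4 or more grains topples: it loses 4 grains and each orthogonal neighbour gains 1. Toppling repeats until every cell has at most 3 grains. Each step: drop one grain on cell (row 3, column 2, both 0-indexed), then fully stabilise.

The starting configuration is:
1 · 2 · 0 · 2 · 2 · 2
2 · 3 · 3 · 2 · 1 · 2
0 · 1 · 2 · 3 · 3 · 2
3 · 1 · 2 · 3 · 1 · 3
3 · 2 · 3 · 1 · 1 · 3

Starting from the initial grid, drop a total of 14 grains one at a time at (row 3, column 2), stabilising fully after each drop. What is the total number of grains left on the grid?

[0] 1 · 2 · 0 · 2 · 2 · 2
2 · 3 · 3 · 2 · 1 · 2
0 · 1 · 2 · 3 · 3 · 2
3 · 1 · 2 · 3 · 1 · 3
3 · 2 · 3 · 1 · 1 · 3
[1] 1 · 2 · 0 · 2 · 2 · 2
2 · 3 · 3 · 2 · 1 · 2
0 · 1 · 2 · 3 · 3 · 2
3 · 1 · 3 · 3 · 1 · 3
3 · 2 · 3 · 1 · 1 · 3
[2] 1 · 3 · 1 · 3 · 2 · 2
3 · 0 · 2 · 0 · 3 · 2
0 · 3 · 1 · 3 · 0 · 3
3 · 2 · 3 · 1 · 3 · 3
3 · 3 · 0 · 3 · 1 · 3
[3] 1 · 3 · 1 · 3 · 2 · 2
3 · 0 · 2 · 0 · 3 · 2
0 · 3 · 2 · 3 · 0 · 3
3 · 3 · 0 · 2 · 3 · 3
3 · 3 · 1 · 3 · 1 · 3
[4] 1 · 3 · 1 · 3 · 2 · 2
3 · 0 · 2 · 0 · 3 · 2
0 · 3 · 2 · 3 · 0 · 3
3 · 3 · 1 · 2 · 3 · 3
3 · 3 · 1 · 3 · 1 · 3
[5] 1 · 3 · 1 · 3 · 2 · 2
3 · 0 · 2 · 0 · 3 · 2
0 · 3 · 2 · 3 · 0 · 3
3 · 3 · 2 · 2 · 3 · 3
3 · 3 · 1 · 3 · 1 · 3
[6] 1 · 3 · 1 · 3 · 2 · 2
3 · 0 · 2 · 0 · 3 · 2
0 · 3 · 2 · 3 · 0 · 3
3 · 3 · 3 · 2 · 3 · 3
3 · 3 · 1 · 3 · 1 · 3
[7] 1 · 3 · 1 · 3 · 2 · 2
3 · 1 · 3 · 1 · 3 · 3
2 · 2 · 2 · 1 · 3 · 0
2 · 0 · 1 · 3 · 2 · 2
1 · 3 · 1 · 2 · 0 · 1
[8] 1 · 3 · 1 · 3 · 2 · 2
3 · 1 · 3 · 1 · 3 · 3
2 · 2 · 2 · 1 · 3 · 0
2 · 0 · 2 · 3 · 2 · 2
1 · 3 · 1 · 2 · 0 · 1
[9] 1 · 3 · 1 · 3 · 2 · 2
3 · 1 · 3 · 1 · 3 · 3
2 · 2 · 2 · 1 · 3 · 0
2 · 0 · 3 · 3 · 2 · 2
1 · 3 · 1 · 2 · 0 · 1
[10] 1 · 3 · 1 · 3 · 2 · 2
3 · 1 · 3 · 1 · 3 · 3
2 · 2 · 3 · 2 · 3 · 0
2 · 1 · 1 · 0 · 3 · 2
1 · 3 · 2 · 3 · 0 · 1
[11] 1 · 3 · 1 · 3 · 2 · 2
3 · 1 · 3 · 1 · 3 · 3
2 · 2 · 3 · 2 · 3 · 0
2 · 1 · 2 · 0 · 3 · 2
1 · 3 · 2 · 3 · 0 · 1
[12] 1 · 3 · 1 · 3 · 2 · 2
3 · 1 · 3 · 1 · 3 · 3
2 · 2 · 3 · 2 · 3 · 0
2 · 1 · 3 · 0 · 3 · 2
1 · 3 · 2 · 3 · 0 · 1
[13] 1 · 3 · 2 · 3 · 2 · 2
3 · 2 · 0 · 2 · 3 · 3
2 · 3 · 1 · 3 · 3 · 0
2 · 2 · 1 · 1 · 3 · 2
1 · 3 · 3 · 3 · 0 · 1
[14] 1 · 3 · 2 · 3 · 2 · 2
3 · 2 · 0 · 2 · 3 · 3
2 · 3 · 1 · 3 · 3 · 0
2 · 2 · 2 · 1 · 3 · 2
1 · 3 · 3 · 3 · 0 · 1

61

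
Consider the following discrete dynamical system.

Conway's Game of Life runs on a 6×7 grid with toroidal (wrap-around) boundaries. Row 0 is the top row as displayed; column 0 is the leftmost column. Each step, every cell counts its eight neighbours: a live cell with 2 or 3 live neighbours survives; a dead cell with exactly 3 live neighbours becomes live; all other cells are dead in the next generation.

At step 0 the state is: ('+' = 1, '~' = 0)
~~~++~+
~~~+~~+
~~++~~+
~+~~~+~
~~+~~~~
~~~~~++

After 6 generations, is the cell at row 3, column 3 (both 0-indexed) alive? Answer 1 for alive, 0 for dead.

1

k=0  ~~~++~+
~~~+~~+
~~++~~+
~+~~~+~
~~+~~~~
~~~~~++
k=1  +~~++~+
+~~~~~+
+~+++++
~+~+~~~
~~~~~++
~~~++++
k=2  ~~~+~~~
~~+~~~~
~~++++~
~+~+~~~
+~++~~+
~~~+~~~
k=3  ~~++~~~
~~+~~~~
~+~~+~~
++~~~++
++~++~~
~~~++~~
k=4  ~~+~+~~
~++~~~~
~++~~++
~~~+~++
~+~+~~~
~+~~~~~
k=5  ~~++~~~
+~~~~+~
~+~++++
~+~+~++
+~~~+~~
~+~+~~~
k=6  ~++++~~
++~~~+~
~+~+~~~
~+~+~~~
++~++++
~+~++~~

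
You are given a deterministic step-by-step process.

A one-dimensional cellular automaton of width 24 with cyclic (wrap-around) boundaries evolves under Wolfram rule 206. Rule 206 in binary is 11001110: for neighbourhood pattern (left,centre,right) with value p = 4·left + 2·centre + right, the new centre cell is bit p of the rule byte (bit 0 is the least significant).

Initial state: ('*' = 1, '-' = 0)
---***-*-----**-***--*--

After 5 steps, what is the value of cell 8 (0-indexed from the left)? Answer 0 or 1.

0

gen 0: ---***-*-----**-***--*--
gen 1: --****-*----***-***-**--
gen 2: -*****-*---****-***-**--
gen 3: ******-*--*****-***-**--
gen 4: ******-*-******-***-**-*
gen 5: ******-*-******-***-**-*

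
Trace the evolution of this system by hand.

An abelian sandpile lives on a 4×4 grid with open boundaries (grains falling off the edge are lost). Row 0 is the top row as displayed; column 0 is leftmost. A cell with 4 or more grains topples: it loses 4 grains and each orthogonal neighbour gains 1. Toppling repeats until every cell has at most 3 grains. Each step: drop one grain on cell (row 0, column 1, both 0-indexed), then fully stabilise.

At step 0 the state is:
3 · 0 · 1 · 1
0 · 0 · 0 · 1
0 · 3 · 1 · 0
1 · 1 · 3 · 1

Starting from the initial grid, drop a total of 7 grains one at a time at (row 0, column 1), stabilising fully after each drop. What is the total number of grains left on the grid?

t=0: 3 · 0 · 1 · 1
0 · 0 · 0 · 1
0 · 3 · 1 · 0
1 · 1 · 3 · 1
t=1: 3 · 1 · 1 · 1
0 · 0 · 0 · 1
0 · 3 · 1 · 0
1 · 1 · 3 · 1
t=2: 3 · 2 · 1 · 1
0 · 0 · 0 · 1
0 · 3 · 1 · 0
1 · 1 · 3 · 1
t=3: 3 · 3 · 1 · 1
0 · 0 · 0 · 1
0 · 3 · 1 · 0
1 · 1 · 3 · 1
t=4: 0 · 1 · 2 · 1
1 · 1 · 0 · 1
0 · 3 · 1 · 0
1 · 1 · 3 · 1
t=5: 0 · 2 · 2 · 1
1 · 1 · 0 · 1
0 · 3 · 1 · 0
1 · 1 · 3 · 1
t=6: 0 · 3 · 2 · 1
1 · 1 · 0 · 1
0 · 3 · 1 · 0
1 · 1 · 3 · 1
t=7: 1 · 0 · 3 · 1
1 · 2 · 0 · 1
0 · 3 · 1 · 0
1 · 1 · 3 · 1

19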